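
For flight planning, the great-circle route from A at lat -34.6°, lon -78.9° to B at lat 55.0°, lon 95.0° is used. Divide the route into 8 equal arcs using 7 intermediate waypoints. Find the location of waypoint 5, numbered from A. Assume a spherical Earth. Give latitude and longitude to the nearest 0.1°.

The haversine formula gives a central angle δ ≈ 2.778 rad (159.2°) between the endpoints.
Interpolate at f = 5/8 with slerp weights a = sin((1−f)δ)/sin δ ≈ 2.427, b = sin(fδ)/sin δ ≈ 2.773.
p = a·p₁ + b·p₂ ≈ (0.246, -0.376, 0.893); φ = arcsin(p_z) ≈ 63.30°, λ = atan2(p_y, p_x) ≈ -56.80°.

≈ lat 63.3°, lon -56.8°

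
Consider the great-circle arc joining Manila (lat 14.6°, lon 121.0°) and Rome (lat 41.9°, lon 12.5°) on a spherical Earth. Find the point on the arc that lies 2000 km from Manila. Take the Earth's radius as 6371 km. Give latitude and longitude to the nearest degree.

Write both endpoints as unit vectors p₁, p₂ with components (cos φ cos λ, cos φ sin λ, sin φ).
The central angle between the endpoints is δ = arccos(p₁·p₂) ≈ 1.631 rad (93.5°). The total great-circle distance is δ·R ≈ 1.631 × 6371 ≈ 10391 km, so the target fraction is f = 2000/10391 ≈ 0.192.
Interpolate at f ≈ 0.192 with slerp weights a = sin((1−f)δ)/sin δ ≈ 0.970, b = sin(fδ)/sin δ ≈ 0.309.
p = a·p₁ + b·p₂ ≈ (-0.259, 0.854, 0.451); φ = arcsin(p_z) ≈ 26.81°, λ = atan2(p_y, p_x) ≈ 106.84°.

≈ lat 27°, lon 107°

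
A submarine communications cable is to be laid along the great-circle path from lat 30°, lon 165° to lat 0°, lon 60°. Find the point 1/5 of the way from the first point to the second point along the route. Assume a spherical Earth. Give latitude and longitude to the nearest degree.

≈ lat 31°, lon 141°

Write both endpoints as unit vectors p₁, p₂ with components (cos φ cos λ, cos φ sin λ, sin φ).
The central angle between the endpoints is δ = arccos(p₁·p₂) ≈ 1.797 rad (103.0°).
Interpolate at f = 1/5 with slerp weights a = sin((1−f)δ)/sin δ ≈ 1.017, b = sin(fδ)/sin δ ≈ 0.361.
p = a·p₁ + b·p₂ ≈ (-0.670, 0.540, 0.509); φ = arcsin(p_z) ≈ 30.56°, λ = atan2(p_y, p_x) ≈ 141.12°.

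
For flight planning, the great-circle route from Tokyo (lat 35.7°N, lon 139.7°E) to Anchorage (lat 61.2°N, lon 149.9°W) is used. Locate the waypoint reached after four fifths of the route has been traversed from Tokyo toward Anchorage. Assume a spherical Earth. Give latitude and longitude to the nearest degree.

Write both endpoints as unit vectors p₁, p₂ with components (cos φ cos λ, cos φ sin λ, sin φ).
The central angle between the endpoints is δ = arccos(p₁·p₂) ≈ 0.873 rad (50.0°).
Interpolate at f = 4/5 with slerp weights a = sin((1−f)δ)/sin δ ≈ 0.227, b = sin(fδ)/sin δ ≈ 0.839.
p = a·p₁ + b·p₂ ≈ (-0.490, -0.084, 0.868); φ = arcsin(p_z) ≈ 60.18°, λ = atan2(p_y, p_x) ≈ -170.31°.

≈ lat 60°N, lon 170°W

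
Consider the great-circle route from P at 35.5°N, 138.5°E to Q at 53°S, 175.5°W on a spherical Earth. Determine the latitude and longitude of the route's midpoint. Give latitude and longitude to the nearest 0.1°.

Convert each endpoint to a unit vector on the sphere (x = cos φ cos λ, y = cos φ sin λ, z = sin φ).
The central angle between the endpoints is δ = arccos(p₁·p₂) ≈ 1.695 rad (97.1°).
Interpolate at f = 1/2 with slerp weights a = sin((1−f)δ)/sin δ ≈ 0.755, b = sin(fδ)/sin δ ≈ 0.755.
p = a·p₁ + b·p₂ ≈ (-0.914, 0.372, -0.165); φ = arcsin(p_z) ≈ -9.47°, λ = atan2(p_y, p_x) ≈ 157.86°.

≈ 9.5°S, 157.9°E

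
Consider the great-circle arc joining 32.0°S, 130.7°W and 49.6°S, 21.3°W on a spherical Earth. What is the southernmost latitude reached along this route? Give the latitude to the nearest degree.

The great circle lies in the plane with unit normal n̂ = (p₁ × p₂)/|p₁ × p₂|.
Here n̂_z ≈ +0.532; the vertex latitude is φ_max = arccos|n̂_z| ≈ 57.9°.
Check via Clairaut: cos φ_max = |cos φ₁| · sin C = cos(32.0°)·sin(141.2°) ≈ 0.532, again giving ≈ 57.9°.

≈ 58°S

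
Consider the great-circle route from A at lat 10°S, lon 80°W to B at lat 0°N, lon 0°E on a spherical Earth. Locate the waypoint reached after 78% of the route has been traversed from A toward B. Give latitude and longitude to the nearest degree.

≈ lat 3°S, lon 17°W

Convert each endpoint to a unit vector on the sphere (x = cos φ cos λ, y = cos φ sin λ, z = sin φ).
The central angle between the endpoints is δ = arccos(p₁·p₂) ≈ 1.399 rad (80.2°).
Interpolate at f = 0.78 with slerp weights a = sin((1−f)δ)/sin δ ≈ 0.307, b = sin(fδ)/sin δ ≈ 0.900.
p = a·p₁ + b·p₂ ≈ (0.953, -0.298, -0.053); φ = arcsin(p_z) ≈ -3.06°, λ = atan2(p_y, p_x) ≈ -17.37°.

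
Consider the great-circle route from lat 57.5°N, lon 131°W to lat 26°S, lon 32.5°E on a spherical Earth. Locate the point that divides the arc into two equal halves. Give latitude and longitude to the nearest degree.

From cos δ = sin φ₁ sin φ₂ + cos φ₁ cos φ₂ cos Δλ, the central angle is δ ≈ 2.555 rad (146.4°).
Interpolate at f = 1/2 with slerp weights a = sin((1−f)δ)/sin δ ≈ 1.729, b = sin(fδ)/sin δ ≈ 1.729.
p = a·p₁ + b·p₂ ≈ (0.701, 0.134, 0.700); φ = arcsin(p_z) ≈ 44.45°, λ = atan2(p_y, p_x) ≈ 10.81°.

≈ lat 44°N, lon 11°E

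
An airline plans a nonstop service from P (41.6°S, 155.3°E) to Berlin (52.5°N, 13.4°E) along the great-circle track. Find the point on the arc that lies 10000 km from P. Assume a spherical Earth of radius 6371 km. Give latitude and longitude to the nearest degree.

≈ (26°N, 91°E)

Convert each endpoint to a unit vector on the sphere (x = cos φ cos λ, y = cos φ sin λ, z = sin φ).
The central angle between the endpoints is δ = arccos(p₁·p₂) ≈ 2.657 rad (152.2°). The total great-circle distance is δ·R ≈ 2.657 × 6371 ≈ 16929 km, so the target fraction is f = 10000/16929 ≈ 0.591.
Interpolate at f ≈ 0.591 with slerp weights a = sin((1−f)δ)/sin δ ≈ 1.902, b = sin(fδ)/sin δ ≈ 2.147.
p = a·p₁ + b·p₂ ≈ (-0.020, 0.897, 0.441); φ = arcsin(p_z) ≈ 26.18°, λ = atan2(p_y, p_x) ≈ 91.29°.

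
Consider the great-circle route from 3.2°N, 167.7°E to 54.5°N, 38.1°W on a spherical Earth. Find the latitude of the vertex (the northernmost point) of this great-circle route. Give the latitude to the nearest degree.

The great circle lies in the plane with unit normal n̂ = (p₁ × p₂)/|p₁ × p₂|.
Here n̂_z ≈ +0.287; the vertex latitude is φ_max = arccos|n̂_z| ≈ 73.3°.
Check via Clairaut: cos φ_max = |cos φ₁| · sin C = cos(3.2°)·sin(16.7°) ≈ 0.287, again giving ≈ 73.3°.

≈ 73°N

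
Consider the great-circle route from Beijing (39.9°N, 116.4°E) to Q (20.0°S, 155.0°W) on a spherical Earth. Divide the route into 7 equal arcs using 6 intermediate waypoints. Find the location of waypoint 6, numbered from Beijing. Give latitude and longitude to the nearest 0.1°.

From cos δ = sin φ₁ sin φ₂ + cos φ₁ cos φ₂ cos Δλ, the central angle is δ ≈ 1.774 rad (101.6°).
Interpolate at f = 6/7 with slerp weights a = sin((1−f)δ)/sin δ ≈ 0.256, b = sin(fδ)/sin δ ≈ 1.020.
p = a·p₁ + b·p₂ ≈ (-0.956, -0.229, -0.185); φ = arcsin(p_z) ≈ -10.64°, λ = atan2(p_y, p_x) ≈ -166.52°.

≈ (10.6°S, 166.5°W)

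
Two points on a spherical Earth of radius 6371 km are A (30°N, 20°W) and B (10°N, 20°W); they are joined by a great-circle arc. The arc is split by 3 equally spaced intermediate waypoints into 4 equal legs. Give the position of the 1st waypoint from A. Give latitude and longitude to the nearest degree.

Write both endpoints as unit vectors p₁, p₂ with components (cos φ cos λ, cos φ sin λ, sin φ).
The central angle between the endpoints is δ = arccos(p₁·p₂) ≈ 0.349 rad (20.0°).
Interpolate at f = 1/4 with slerp weights a = sin((1−f)δ)/sin δ ≈ 0.757, b = sin(fδ)/sin δ ≈ 0.255.
p = a·p₁ + b·p₂ ≈ (0.852, -0.310, 0.423); φ = arcsin(p_z) ≈ 25.00°, λ = atan2(p_y, p_x) ≈ -20.00°.

≈ (25°N, 20°W)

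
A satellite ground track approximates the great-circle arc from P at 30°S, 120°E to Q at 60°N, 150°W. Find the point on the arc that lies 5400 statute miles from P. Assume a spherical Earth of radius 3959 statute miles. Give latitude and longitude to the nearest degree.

≈ 37°N, 163°E

Write both endpoints as unit vectors p₁, p₂ with components (cos φ cos λ, cos φ sin λ, sin φ).
The central angle between the endpoints is δ = arccos(p₁·p₂) ≈ 2.019 rad (115.7°). The total great-circle distance is δ·R ≈ 2.019 × 3959 ≈ 7992 mi, so the target fraction is f = 5400/7992 ≈ 0.676.
Interpolate at f ≈ 0.676 with slerp weights a = sin((1−f)δ)/sin δ ≈ 0.675, b = sin(fδ)/sin δ ≈ 1.086.
p = a·p₁ + b·p₂ ≈ (-0.763, 0.235, 0.603); φ = arcsin(p_z) ≈ 37.05°, λ = atan2(p_y, p_x) ≈ 162.86°.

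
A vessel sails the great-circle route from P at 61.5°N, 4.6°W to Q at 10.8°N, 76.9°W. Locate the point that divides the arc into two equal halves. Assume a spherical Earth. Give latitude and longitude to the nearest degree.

≈ 41°N, 55°W

Convert each endpoint to a unit vector on the sphere (x = cos φ cos λ, y = cos φ sin λ, z = sin φ).
The central angle between the endpoints is δ = arccos(p₁·p₂) ≈ 1.259 rad (72.1°).
Interpolate at f = 1/2 with slerp weights a = sin((1−f)δ)/sin δ ≈ 0.618, b = sin(fδ)/sin δ ≈ 0.618.
p = a·p₁ + b·p₂ ≈ (0.432, -0.615, 0.659); φ = arcsin(p_z) ≈ 41.25°, λ = atan2(p_y, p_x) ≈ -54.94°.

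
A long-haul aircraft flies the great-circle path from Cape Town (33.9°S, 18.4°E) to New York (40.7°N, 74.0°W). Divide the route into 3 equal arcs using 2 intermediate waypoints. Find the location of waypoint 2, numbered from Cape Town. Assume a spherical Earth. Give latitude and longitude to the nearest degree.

The haversine formula gives a central angle δ ≈ 1.971 rad (113.0°) between the endpoints.
Interpolate at f = 2/3 with slerp weights a = sin((1−f)δ)/sin δ ≈ 0.663, b = sin(fδ)/sin δ ≈ 1.050.
p = a·p₁ + b·p₂ ≈ (0.742, -0.592, 0.315); φ = arcsin(p_z) ≈ 18.36°, λ = atan2(p_y, p_x) ≈ -38.57°.

≈ 18°N, 39°W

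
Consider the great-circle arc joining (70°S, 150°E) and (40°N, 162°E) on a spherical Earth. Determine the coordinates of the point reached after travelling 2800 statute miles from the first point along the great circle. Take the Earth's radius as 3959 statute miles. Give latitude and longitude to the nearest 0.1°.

Write both endpoints as unit vectors p₁, p₂ with components (cos φ cos λ, cos φ sin λ, sin φ).
The central angle between the endpoints is δ = arccos(p₁·p₂) ≈ 1.926 rad (110.3°). The total great-circle distance is δ·R ≈ 1.926 × 3959 ≈ 7625 mi, so the target fraction is f = 2800/7625 ≈ 0.367.
Interpolate at f ≈ 0.367 with slerp weights a = sin((1−f)δ)/sin δ ≈ 1.001, b = sin(fδ)/sin δ ≈ 0.693.
p = a·p₁ + b·p₂ ≈ (-0.801, 0.335, -0.495); φ = arcsin(p_z) ≈ -29.69°, λ = atan2(p_y, p_x) ≈ 157.30°.

≈ (29.7°S, 157.3°E)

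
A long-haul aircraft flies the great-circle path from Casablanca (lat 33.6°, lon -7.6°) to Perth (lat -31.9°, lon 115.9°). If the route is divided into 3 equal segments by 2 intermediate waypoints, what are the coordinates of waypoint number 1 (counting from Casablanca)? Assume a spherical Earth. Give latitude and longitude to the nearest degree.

≈ lat 15°, lon 37°

Convert each endpoint to a unit vector on the sphere (x = cos φ cos λ, y = cos φ sin λ, z = sin φ).
The central angle between the endpoints is δ = arccos(p₁·p₂) ≈ 2.322 rad (133.1°).
Interpolate at f = 1/3 with slerp weights a = sin((1−f)δ)/sin δ ≈ 1.368, b = sin(fδ)/sin δ ≈ 0.957.
p = a·p₁ + b·p₂ ≈ (0.775, 0.580, 0.252); φ = arcsin(p_z) ≈ 14.57°, λ = atan2(p_y, p_x) ≈ 36.81°.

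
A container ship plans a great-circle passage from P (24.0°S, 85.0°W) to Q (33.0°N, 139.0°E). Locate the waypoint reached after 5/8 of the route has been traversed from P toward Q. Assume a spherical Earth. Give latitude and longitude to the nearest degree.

Write both endpoints as unit vectors p₁, p₂ with components (cos φ cos λ, cos φ sin λ, sin φ).
The central angle between the endpoints is δ = arccos(p₁·p₂) ≈ 2.454 rad (140.6°).
Interpolate at f = 5/8 with slerp weights a = sin((1−f)δ)/sin δ ≈ 1.253, b = sin(fδ)/sin δ ≈ 1.574.
p = a·p₁ + b·p₂ ≈ (-0.897, -0.275, 0.348); φ = arcsin(p_z) ≈ 20.34°, λ = atan2(p_y, p_x) ≈ -162.97°.

≈ (20°N, 163°W)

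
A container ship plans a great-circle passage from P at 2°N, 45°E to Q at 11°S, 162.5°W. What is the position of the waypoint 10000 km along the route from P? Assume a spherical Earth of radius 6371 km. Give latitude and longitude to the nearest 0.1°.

Convert each endpoint to a unit vector on the sphere (x = cos φ cos λ, y = cos φ sin λ, z = sin φ).
The central angle between the endpoints is δ = arccos(p₁·p₂) ≈ 2.640 rad (151.3°). The total great-circle distance is δ·R ≈ 2.640 × 6371 ≈ 16820 km, so the target fraction is f = 10000/16820 ≈ 0.595.
Interpolate at f ≈ 0.595 with slerp weights a = sin((1−f)δ)/sin δ ≈ 1.825, b = sin(fδ)/sin δ ≈ 2.080.
p = a·p₁ + b·p₂ ≈ (-0.658, 0.676, -0.333); φ = arcsin(p_z) ≈ -19.46°, λ = atan2(p_y, p_x) ≈ 134.22°.

≈ 19.5°S, 134.2°E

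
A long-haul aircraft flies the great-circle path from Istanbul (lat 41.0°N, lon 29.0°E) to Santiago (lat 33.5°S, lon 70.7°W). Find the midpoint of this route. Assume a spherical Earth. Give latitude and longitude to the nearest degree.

Convert each endpoint to a unit vector on the sphere (x = cos φ cos λ, y = cos φ sin λ, z = sin φ).
The central angle between the endpoints is δ = arccos(p₁·p₂) ≈ 2.058 rad (117.9°).
Interpolate at f = 1/2 with slerp weights a = sin((1−f)δ)/sin δ ≈ 0.970, b = sin(fδ)/sin δ ≈ 0.970.
p = a·p₁ + b·p₂ ≈ (0.907, -0.408, 0.101); φ = arcsin(p_z) ≈ 5.79°, λ = atan2(p_y, p_x) ≈ -24.23°.

≈ lat 6°N, lon 24°W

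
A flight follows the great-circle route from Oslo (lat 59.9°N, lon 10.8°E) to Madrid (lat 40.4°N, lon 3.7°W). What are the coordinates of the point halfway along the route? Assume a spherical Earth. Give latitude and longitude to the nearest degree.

Write both endpoints as unit vectors p₁, p₂ with components (cos φ cos λ, cos φ sin λ, sin φ).
The central angle between the endpoints is δ = arccos(p₁·p₂) ≈ 0.375 rad (21.5°).
Interpolate at f = 1/2 with slerp weights a = sin((1−f)δ)/sin δ ≈ 0.509, b = sin(fδ)/sin δ ≈ 0.509.
p = a·p₁ + b·p₂ ≈ (0.637, 0.023, 0.770); φ = arcsin(p_z) ≈ 50.37°, λ = atan2(p_y, p_x) ≈ 2.05°.

≈ lat 50°N, lon 2°E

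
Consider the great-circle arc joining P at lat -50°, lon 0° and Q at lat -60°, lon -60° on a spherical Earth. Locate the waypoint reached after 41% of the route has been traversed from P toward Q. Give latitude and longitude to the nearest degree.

Convert each endpoint to a unit vector on the sphere (x = cos φ cos λ, y = cos φ sin λ, z = sin φ).
The central angle between the endpoints is δ = arccos(p₁·p₂) ≈ 0.602 rad (34.5°).
Interpolate at f = 0.41 with slerp weights a = sin((1−f)δ)/sin δ ≈ 0.614, b = sin(fδ)/sin δ ≈ 0.431.
p = a·p₁ + b·p₂ ≈ (0.503, -0.187, -0.844); φ = arcsin(p_z) ≈ -57.57°, λ = atan2(p_y, p_x) ≈ -20.39°.

≈ lat -58°, lon -20°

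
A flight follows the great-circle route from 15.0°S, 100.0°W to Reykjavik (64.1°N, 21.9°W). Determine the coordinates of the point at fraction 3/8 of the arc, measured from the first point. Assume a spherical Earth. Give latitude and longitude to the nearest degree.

≈ 18°N, 84°W

Convert each endpoint to a unit vector on the sphere (x = cos φ cos λ, y = cos φ sin λ, z = sin φ).
The central angle between the endpoints is δ = arccos(p₁·p₂) ≈ 1.717 rad (98.4°).
Interpolate at f = 3/8 with slerp weights a = sin((1−f)δ)/sin δ ≈ 0.888, b = sin(fδ)/sin δ ≈ 0.607.
p = a·p₁ + b·p₂ ≈ (0.097, -0.944, 0.316); φ = arcsin(p_z) ≈ 18.42°, λ = atan2(p_y, p_x) ≈ -84.13°.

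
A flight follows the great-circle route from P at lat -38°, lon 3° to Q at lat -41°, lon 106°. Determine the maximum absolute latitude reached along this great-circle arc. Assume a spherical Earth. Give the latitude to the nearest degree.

The great circle lies in the plane with unit normal n̂ = (p₁ × p₂)/|p₁ × p₂|.
Here n̂_z ≈ +0.602; the vertex latitude is φ_max = arccos|n̂_z| ≈ 53.0°.
Check via Clairaut: cos φ_max = |cos φ₁| · sin C = cos(38.0°)·sin(130.2°) ≈ 0.602, again giving ≈ 53.0°.

≈ -53°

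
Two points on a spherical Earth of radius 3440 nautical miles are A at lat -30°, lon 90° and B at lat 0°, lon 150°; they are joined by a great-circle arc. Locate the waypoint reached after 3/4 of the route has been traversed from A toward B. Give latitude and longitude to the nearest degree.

From cos δ = sin φ₁ sin φ₂ + cos φ₁ cos φ₂ cos Δλ, the central angle is δ ≈ 1.123 rad (64.3°).
Interpolate at f = 3/4 with slerp weights a = sin((1−f)δ)/sin δ ≈ 0.307, b = sin(fδ)/sin δ ≈ 0.828.
p = a·p₁ + b·p₂ ≈ (-0.717, 0.680, -0.154); φ = arcsin(p_z) ≈ -8.84°, λ = atan2(p_y, p_x) ≈ 136.51°.

≈ lat -9°, lon 137°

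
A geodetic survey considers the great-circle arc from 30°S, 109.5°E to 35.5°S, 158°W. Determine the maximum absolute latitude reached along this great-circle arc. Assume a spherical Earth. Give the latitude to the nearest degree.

The great circle lies in the plane with unit normal n̂ = (p₁ × p₂)/|p₁ × p₂|.
Here n̂_z ≈ +0.729; the vertex latitude is φ_max = arccos|n̂_z| ≈ 43.2°.
Check via Clairaut: cos φ_max = |cos φ₁| · sin C = cos(30.0°)·sin(122.6°) ≈ 0.729, again giving ≈ 43.2°.

≈ 43°S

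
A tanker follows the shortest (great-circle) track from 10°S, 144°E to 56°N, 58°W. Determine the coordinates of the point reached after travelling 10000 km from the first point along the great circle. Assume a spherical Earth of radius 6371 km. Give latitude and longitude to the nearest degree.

≈ 71°N, 157°W

From cos δ = sin φ₁ sin φ₂ + cos φ₁ cos φ₂ cos Δλ, the central angle is δ ≈ 2.284 rad (130.9°). The total great-circle distance is δ·R ≈ 2.284 × 6371 ≈ 14554 km, so the target fraction is f = 10000/14554 ≈ 0.687.
Interpolate at f ≈ 0.687 with slerp weights a = sin((1−f)δ)/sin δ ≈ 0.867, b = sin(fδ)/sin δ ≈ 1.323.
p = a·p₁ + b·p₂ ≈ (-0.299, -0.125, 0.946); φ = arcsin(p_z) ≈ 71.09°, λ = atan2(p_y, p_x) ≈ -157.23°.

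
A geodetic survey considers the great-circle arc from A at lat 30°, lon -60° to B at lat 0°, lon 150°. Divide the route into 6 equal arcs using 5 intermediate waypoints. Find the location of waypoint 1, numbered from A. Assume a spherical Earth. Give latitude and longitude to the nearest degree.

≈ lat 43°, lon -84°

Convert each endpoint to a unit vector on the sphere (x = cos φ cos λ, y = cos φ sin λ, z = sin φ).
The central angle between the endpoints is δ = arccos(p₁·p₂) ≈ 2.419 rad (138.6°).
Interpolate at f = 1/6 with slerp weights a = sin((1−f)δ)/sin δ ≈ 1.365, b = sin(fδ)/sin δ ≈ 0.593.
p = a·p₁ + b·p₂ ≈ (0.077, -0.727, 0.682); φ = arcsin(p_z) ≈ 43.03°, λ = atan2(p_y, p_x) ≈ -83.93°.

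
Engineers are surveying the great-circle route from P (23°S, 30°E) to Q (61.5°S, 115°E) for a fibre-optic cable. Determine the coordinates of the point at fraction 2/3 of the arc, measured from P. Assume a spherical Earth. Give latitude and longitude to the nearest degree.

≈ (57°S, 71°E)

Write both endpoints as unit vectors p₁, p₂ with components (cos φ cos λ, cos φ sin λ, sin φ).
The central angle between the endpoints is δ = arccos(p₁·p₂) ≈ 1.179 rad (67.6°).
Interpolate at f = 2/3 with slerp weights a = sin((1−f)δ)/sin δ ≈ 0.414, b = sin(fδ)/sin δ ≈ 0.766.
p = a·p₁ + b·p₂ ≈ (0.176, 0.522, -0.835); φ = arcsin(p_z) ≈ -56.59°, λ = atan2(p_y, p_x) ≈ 71.36°.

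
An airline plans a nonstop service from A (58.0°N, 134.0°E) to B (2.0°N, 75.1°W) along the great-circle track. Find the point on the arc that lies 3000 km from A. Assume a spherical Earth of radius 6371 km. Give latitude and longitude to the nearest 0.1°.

≈ (73.4°N, 167.2°W)

From cos δ = sin φ₁ sin φ₂ + cos φ₁ cos φ₂ cos Δλ, the central angle is δ ≈ 2.019 rad (115.7°). The total great-circle distance is δ·R ≈ 2.019 × 6371 ≈ 12862 km, so the target fraction is f = 3000/12862 ≈ 0.233.
Interpolate at f ≈ 0.233 with slerp weights a = sin((1−f)δ)/sin δ ≈ 1.109, b = sin(fδ)/sin δ ≈ 0.503.
p = a·p₁ + b·p₂ ≈ (-0.279, -0.063, 0.958); φ = arcsin(p_z) ≈ 73.38°, λ = atan2(p_y, p_x) ≈ -167.21°.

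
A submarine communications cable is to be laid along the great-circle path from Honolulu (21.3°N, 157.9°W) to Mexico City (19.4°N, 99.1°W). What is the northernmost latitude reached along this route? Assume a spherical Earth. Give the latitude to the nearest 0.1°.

The great circle lies in the plane with unit normal n̂ = (p₁ × p₂)/|p₁ × p₂|.
Here n̂_z ≈ +0.919; the vertex latitude is φ_max = arccos|n̂_z| ≈ 23.2°.

≈ 23.2°N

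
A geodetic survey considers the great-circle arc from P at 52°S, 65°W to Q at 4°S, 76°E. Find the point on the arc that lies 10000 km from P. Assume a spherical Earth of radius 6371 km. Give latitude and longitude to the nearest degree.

From cos δ = sin φ₁ sin φ₂ + cos φ₁ cos φ₂ cos Δλ, the central angle is δ ≈ 2.007 rad (115.0°). The total great-circle distance is δ·R ≈ 2.007 × 6371 ≈ 12785 km, so the target fraction is f = 10000/12785 ≈ 0.782.
Interpolate at f ≈ 0.782 with slerp weights a = sin((1−f)δ)/sin δ ≈ 0.467, b = sin(fδ)/sin δ ≈ 1.103.
p = a·p₁ + b·p₂ ≈ (0.388, 0.807, -0.445); φ = arcsin(p_z) ≈ -26.43°, λ = atan2(p_y, p_x) ≈ 64.34°.

≈ 26°S, 64°E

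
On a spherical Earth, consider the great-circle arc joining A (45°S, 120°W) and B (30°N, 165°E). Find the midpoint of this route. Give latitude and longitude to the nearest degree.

Write both endpoints as unit vectors p₁, p₂ with components (cos φ cos λ, cos φ sin λ, sin φ).
The central angle between the endpoints is δ = arccos(p₁·p₂) ≈ 1.767 rad (101.2°).
Interpolate at f = 1/2 with slerp weights a = sin((1−f)δ)/sin δ ≈ 0.788, b = sin(fδ)/sin δ ≈ 0.788.
p = a·p₁ + b·p₂ ≈ (-0.938, -0.306, -0.163); φ = arcsin(p_z) ≈ -9.39°, λ = atan2(p_y, p_x) ≈ -161.93°.

≈ (9°S, 162°W)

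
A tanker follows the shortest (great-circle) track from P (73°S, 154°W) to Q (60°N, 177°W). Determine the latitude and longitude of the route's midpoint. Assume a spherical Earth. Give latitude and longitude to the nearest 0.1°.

≈ (6.6°S, 168.6°W)

Write both endpoints as unit vectors p₁, p₂ with components (cos φ cos λ, cos φ sin λ, sin φ).
The central angle between the endpoints is δ = arccos(p₁·p₂) ≈ 2.337 rad (133.9°).
Interpolate at f = 1/2 with slerp weights a = sin((1−f)δ)/sin δ ≈ 1.277, b = sin(fδ)/sin δ ≈ 1.277.
p = a·p₁ + b·p₂ ≈ (-0.974, -0.197, -0.115); φ = arcsin(p_z) ≈ -6.62°, λ = atan2(p_y, p_x) ≈ -168.55°.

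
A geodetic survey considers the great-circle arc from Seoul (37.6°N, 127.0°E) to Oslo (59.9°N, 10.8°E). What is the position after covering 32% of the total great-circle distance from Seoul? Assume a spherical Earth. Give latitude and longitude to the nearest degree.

≈ (56°N, 108°E)

The haversine formula gives a central angle δ ≈ 1.211 rad (69.4°) between the endpoints.
Interpolate at f = 0.32 with slerp weights a = sin((1−f)δ)/sin δ ≈ 0.784, b = sin(fδ)/sin δ ≈ 0.404.
p = a·p₁ + b·p₂ ≈ (-0.175, 0.534, 0.827); φ = arcsin(p_z) ≈ 55.83°, λ = atan2(p_y, p_x) ≈ 108.13°.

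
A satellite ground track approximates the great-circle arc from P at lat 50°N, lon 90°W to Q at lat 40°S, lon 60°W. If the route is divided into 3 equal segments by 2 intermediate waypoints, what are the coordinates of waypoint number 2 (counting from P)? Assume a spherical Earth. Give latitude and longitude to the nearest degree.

Convert each endpoint to a unit vector on the sphere (x = cos φ cos λ, y = cos φ sin λ, z = sin φ).
The central angle between the endpoints is δ = arccos(p₁·p₂) ≈ 1.637 rad (93.8°).
Interpolate at f = 2/3 with slerp weights a = sin((1−f)δ)/sin δ ≈ 0.520, b = sin(fδ)/sin δ ≈ 0.889.
p = a·p₁ + b·p₂ ≈ (0.341, -0.924, -0.173); φ = arcsin(p_z) ≈ -9.97°, λ = atan2(p_y, p_x) ≈ -69.77°.

≈ lat 10°S, lon 70°W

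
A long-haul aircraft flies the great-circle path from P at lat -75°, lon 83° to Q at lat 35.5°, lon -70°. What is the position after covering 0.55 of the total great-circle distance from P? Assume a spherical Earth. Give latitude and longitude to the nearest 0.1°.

≈ lat -26.1°, lon -59.9°

Write both endpoints as unit vectors p₁, p₂ with components (cos φ cos λ, cos φ sin λ, sin φ).
The central angle between the endpoints is δ = arccos(p₁·p₂) ≈ 2.417 rad (138.5°).
Interpolate at f = 0.55 with slerp weights a = sin((1−f)δ)/sin δ ≈ 1.336, b = sin(fδ)/sin δ ≈ 1.465.
p = a·p₁ + b·p₂ ≈ (0.450, -0.777, -0.440); φ = arcsin(p_z) ≈ -26.08°, λ = atan2(p_y, p_x) ≈ -59.94°.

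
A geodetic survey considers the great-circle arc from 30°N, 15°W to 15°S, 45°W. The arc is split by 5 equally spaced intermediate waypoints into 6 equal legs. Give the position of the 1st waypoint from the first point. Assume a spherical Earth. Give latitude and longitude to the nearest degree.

The haversine formula gives a central angle δ ≈ 0.933 rad (53.5°) between the endpoints.
Interpolate at f = 1/6 with slerp weights a = sin((1−f)δ)/sin δ ≈ 0.873, b = sin(fδ)/sin δ ≈ 0.193.
p = a·p₁ + b·p₂ ≈ (0.862, -0.327, 0.387); φ = arcsin(p_z) ≈ 22.75°, λ = atan2(p_y, p_x) ≈ -20.80°.

≈ 23°N, 21°W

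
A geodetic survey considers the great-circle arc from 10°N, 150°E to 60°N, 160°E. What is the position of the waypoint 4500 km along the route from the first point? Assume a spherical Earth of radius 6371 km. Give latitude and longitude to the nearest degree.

≈ 50°N, 157°E

Convert each endpoint to a unit vector on the sphere (x = cos φ cos λ, y = cos φ sin λ, z = sin φ).
The central angle between the endpoints is δ = arccos(p₁·p₂) ≈ 0.882 rad (50.6°). The total great-circle distance is δ·R ≈ 0.882 × 6371 ≈ 5622 km, so the target fraction is f = 4500/5622 ≈ 0.800.
Interpolate at f ≈ 0.800 with slerp weights a = sin((1−f)δ)/sin δ ≈ 0.227, b = sin(fδ)/sin δ ≈ 0.840.
p = a·p₁ + b·p₂ ≈ (-0.588, 0.255, 0.767); φ = arcsin(p_z) ≈ 50.11°, λ = atan2(p_y, p_x) ≈ 156.53°.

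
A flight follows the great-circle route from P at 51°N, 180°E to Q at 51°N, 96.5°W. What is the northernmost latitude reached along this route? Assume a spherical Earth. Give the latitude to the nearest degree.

≈ 59°N

The great circle lies in the plane with unit normal n̂ = (p₁ × p₂)/|p₁ × p₂|.
Here n̂_z ≈ +0.517; the vertex latitude is φ_max = arccos|n̂_z| ≈ 58.9°.
Check via Clairaut: cos φ_max = |cos φ₁| · sin C = cos(51.0°)·sin(55.3°) ≈ 0.517, again giving ≈ 58.9°.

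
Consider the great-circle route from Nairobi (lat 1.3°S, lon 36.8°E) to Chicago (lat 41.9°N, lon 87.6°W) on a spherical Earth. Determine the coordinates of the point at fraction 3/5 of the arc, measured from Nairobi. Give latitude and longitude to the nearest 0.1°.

≈ lat 42.6°N, lon 23.4°W

Write both endpoints as unit vectors p₁, p₂ with components (cos φ cos λ, cos φ sin λ, sin φ).
The central angle between the endpoints is δ = arccos(p₁·p₂) ≈ 2.021 rad (115.8°).
Interpolate at f = 3/5 with slerp weights a = sin((1−f)δ)/sin δ ≈ 0.804, b = sin(fδ)/sin δ ≈ 1.041.
p = a·p₁ + b·p₂ ≈ (0.676, -0.293, 0.677); φ = arcsin(p_z) ≈ 42.58°, λ = atan2(p_y, p_x) ≈ -23.41°.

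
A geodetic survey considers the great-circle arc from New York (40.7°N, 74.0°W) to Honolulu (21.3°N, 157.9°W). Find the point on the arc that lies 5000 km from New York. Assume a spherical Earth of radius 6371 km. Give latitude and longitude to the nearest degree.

≈ 35°N, 132°W

From cos δ = sin φ₁ sin φ₂ + cos φ₁ cos φ₂ cos Δλ, the central angle is δ ≈ 1.254 rad (71.8°). The total great-circle distance is δ·R ≈ 1.254 × 6371 ≈ 7986 km, so the target fraction is f = 5000/7986 ≈ 0.626.
Interpolate at f ≈ 0.626 with slerp weights a = sin((1−f)δ)/sin δ ≈ 0.476, b = sin(fδ)/sin δ ≈ 0.744.
p = a·p₁ + b·p₂ ≈ (-0.543, -0.607, 0.580); φ = arcsin(p_z) ≈ 35.47°, λ = atan2(p_y, p_x) ≈ -131.79°.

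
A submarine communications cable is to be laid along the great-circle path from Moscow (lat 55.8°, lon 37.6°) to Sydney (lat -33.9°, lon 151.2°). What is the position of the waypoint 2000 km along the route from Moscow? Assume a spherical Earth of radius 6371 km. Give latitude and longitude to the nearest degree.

≈ lat 51°, lon 67°

Write both endpoints as unit vectors p₁, p₂ with components (cos φ cos λ, cos φ sin λ, sin φ).
The central angle between the endpoints is δ = arccos(p₁·p₂) ≈ 2.276 rad (130.4°). The total great-circle distance is δ·R ≈ 2.276 × 6371 ≈ 14499 km, so the target fraction is f = 2000/14499 ≈ 0.138.
Interpolate at f ≈ 0.138 with slerp weights a = sin((1−f)δ)/sin δ ≈ 1.214, b = sin(fδ)/sin δ ≈ 0.405.
p = a·p₁ + b·p₂ ≈ (0.246, 0.578, 0.778); φ = arcsin(p_z) ≈ 51.06°, λ = atan2(p_y, p_x) ≈ 66.99°.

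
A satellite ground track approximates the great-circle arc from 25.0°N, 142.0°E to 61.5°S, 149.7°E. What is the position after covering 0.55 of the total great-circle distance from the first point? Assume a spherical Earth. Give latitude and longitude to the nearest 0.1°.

Write both endpoints as unit vectors p₁, p₂ with components (cos φ cos λ, cos φ sin λ, sin φ).
The central angle between the endpoints is δ = arccos(p₁·p₂) ≈ 1.514 rad (86.7°).
Interpolate at f = 0.55 with slerp weights a = sin((1−f)δ)/sin δ ≈ 0.631, b = sin(fδ)/sin δ ≈ 0.741.
p = a·p₁ + b·p₂ ≈ (-0.756, 0.530, -0.384); φ = arcsin(p_z) ≈ -22.61°, λ = atan2(p_y, p_x) ≈ 144.94°.

≈ 22.6°S, 144.9°E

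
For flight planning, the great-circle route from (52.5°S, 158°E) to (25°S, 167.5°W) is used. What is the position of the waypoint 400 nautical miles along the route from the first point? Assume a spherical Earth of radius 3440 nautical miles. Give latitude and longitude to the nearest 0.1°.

Convert each endpoint to a unit vector on the sphere (x = cos φ cos λ, y = cos φ sin λ, z = sin φ).
The central angle between the endpoints is δ = arccos(p₁·p₂) ≈ 0.660 rad (37.8°). The total great-circle distance is δ·R ≈ 0.660 × 3440 ≈ 2270 nmi, so the target fraction is f = 400/2270 ≈ 0.176.
Interpolate at f ≈ 0.176 with slerp weights a = sin((1−f)δ)/sin δ ≈ 0.844, b = sin(fδ)/sin δ ≈ 0.189.
p = a·p₁ + b·p₂ ≈ (-0.644, 0.155, -0.749); φ = arcsin(p_z) ≈ -48.54°, λ = atan2(p_y, p_x) ≈ 166.44°.

≈ (48.5°S, 166.4°E)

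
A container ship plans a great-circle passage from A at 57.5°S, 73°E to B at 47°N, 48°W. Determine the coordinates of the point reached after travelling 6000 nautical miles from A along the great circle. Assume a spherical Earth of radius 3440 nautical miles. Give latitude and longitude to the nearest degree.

Convert each endpoint to a unit vector on the sphere (x = cos φ cos λ, y = cos φ sin λ, z = sin φ).
The central angle between the endpoints is δ = arccos(p₁·p₂) ≈ 2.507 rad (143.7°). The total great-circle distance is δ·R ≈ 2.507 × 3440 ≈ 8625 nmi, so the target fraction is f = 6000/8625 ≈ 0.696.
Interpolate at f ≈ 0.696 with slerp weights a = sin((1−f)δ)/sin δ ≈ 1.167, b = sin(fδ)/sin δ ≈ 1.662.
p = a·p₁ + b·p₂ ≈ (0.942, -0.243, 0.232); φ = arcsin(p_z) ≈ 13.41°, λ = atan2(p_y, p_x) ≈ -14.47°.

≈ 13°N, 14°W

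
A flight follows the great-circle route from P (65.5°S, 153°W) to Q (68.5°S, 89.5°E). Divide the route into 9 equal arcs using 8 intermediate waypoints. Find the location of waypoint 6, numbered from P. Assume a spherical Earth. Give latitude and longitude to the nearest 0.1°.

≈ (76.8°S, 124.6°E)

From cos δ = sin φ₁ sin φ₂ + cos φ₁ cos φ₂ cos Δλ, the central angle is δ ≈ 0.682 rad (39.1°).
Interpolate at f = 6/9 with slerp weights a = sin((1−f)δ)/sin δ ≈ 0.358, b = sin(fδ)/sin δ ≈ 0.697.
p = a·p₁ + b·p₂ ≈ (-0.130, 0.188, -0.974); φ = arcsin(p_z) ≈ -76.79°, λ = atan2(p_y, p_x) ≈ 124.64°.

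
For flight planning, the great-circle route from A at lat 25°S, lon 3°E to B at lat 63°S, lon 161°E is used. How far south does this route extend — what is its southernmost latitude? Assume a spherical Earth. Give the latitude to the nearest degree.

The great circle lies in the plane with unit normal n̂ = (p₁ × p₂)/|p₁ × p₂|.
Here n̂_z ≈ +0.154; the vertex latitude is φ_max = arccos|n̂_z| ≈ 81.1°.
Check via Clairaut: cos φ_max = |cos φ₁| · sin C = cos(25.0°)·sin(170.2°) ≈ 0.154, again giving ≈ 81.1°.

≈ 81°S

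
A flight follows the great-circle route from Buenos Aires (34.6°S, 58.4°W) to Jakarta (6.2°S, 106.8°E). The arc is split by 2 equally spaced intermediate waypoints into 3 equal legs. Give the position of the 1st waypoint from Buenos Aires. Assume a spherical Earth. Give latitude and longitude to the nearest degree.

From cos δ = sin φ₁ sin φ₂ + cos φ₁ cos φ₂ cos Δλ, the central angle is δ ≈ 2.389 rad (136.9°).
Interpolate at f = 1/3 with slerp weights a = sin((1−f)δ)/sin δ ≈ 1.462, b = sin(fδ)/sin δ ≈ 1.046.
p = a·p₁ + b·p₂ ≈ (0.330, -0.030, -0.943); φ = arcsin(p_z) ≈ -70.63°, λ = atan2(p_y, p_x) ≈ -5.23°.

≈ 71°S, 5°W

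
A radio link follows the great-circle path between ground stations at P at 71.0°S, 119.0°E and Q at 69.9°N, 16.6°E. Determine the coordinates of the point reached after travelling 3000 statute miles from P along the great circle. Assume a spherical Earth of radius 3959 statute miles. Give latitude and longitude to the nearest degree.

≈ 34°S, 76°E

Convert each endpoint to a unit vector on the sphere (x = cos φ cos λ, y = cos φ sin λ, z = sin φ).
The central angle between the endpoints is δ = arccos(p₁·p₂) ≈ 2.719 rad (155.8°). The total great-circle distance is δ·R ≈ 2.719 × 3959 ≈ 10764 mi, so the target fraction is f = 3000/10764 ≈ 0.279.
Interpolate at f ≈ 0.279 with slerp weights a = sin((1−f)δ)/sin δ ≈ 2.254, b = sin(fδ)/sin δ ≈ 1.675.
p = a·p₁ + b·p₂ ≈ (0.196, 0.806, -0.558); φ = arcsin(p_z) ≈ -33.93°, λ = atan2(p_y, p_x) ≈ 76.34°.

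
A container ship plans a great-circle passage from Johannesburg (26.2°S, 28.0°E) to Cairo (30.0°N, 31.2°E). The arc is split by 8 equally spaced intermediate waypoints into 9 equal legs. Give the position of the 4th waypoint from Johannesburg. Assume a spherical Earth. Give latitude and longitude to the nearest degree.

≈ 1°S, 29°E

From cos δ = sin φ₁ sin φ₂ + cos φ₁ cos φ₂ cos Δλ, the central angle is δ ≈ 0.982 rad (56.3°).
Interpolate at f = 4/9 with slerp weights a = sin((1−f)δ)/sin δ ≈ 0.624, b = sin(fδ)/sin δ ≈ 0.508.
p = a·p₁ + b·p₂ ≈ (0.871, 0.491, -0.021); φ = arcsin(p_z) ≈ -1.22°, λ = atan2(p_y, p_x) ≈ 29.41°.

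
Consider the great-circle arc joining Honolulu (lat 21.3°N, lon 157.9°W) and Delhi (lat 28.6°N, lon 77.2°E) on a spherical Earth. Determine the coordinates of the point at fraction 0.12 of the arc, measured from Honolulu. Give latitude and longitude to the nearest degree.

≈ lat 29°N, lon 169°W

Write both endpoints as unit vectors p₁, p₂ with components (cos φ cos λ, cos φ sin λ, sin φ).
The central angle between the endpoints is δ = arccos(p₁·p₂) ≈ 1.869 rad (107.1°).
Interpolate at f = 0.12 with slerp weights a = sin((1−f)δ)/sin δ ≈ 1.043, b = sin(fδ)/sin δ ≈ 0.233.
p = a·p₁ + b·p₂ ≈ (-0.855, -0.166, 0.490); φ = arcsin(p_z) ≈ 29.37°, λ = atan2(p_y, p_x) ≈ -168.99°.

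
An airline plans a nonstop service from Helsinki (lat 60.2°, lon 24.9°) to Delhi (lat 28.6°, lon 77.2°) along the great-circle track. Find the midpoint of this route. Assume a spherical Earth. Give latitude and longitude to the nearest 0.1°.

≈ lat 47.2°, lon 58.8°

Convert each endpoint to a unit vector on the sphere (x = cos φ cos λ, y = cos φ sin λ, z = sin φ).
The central angle between the endpoints is δ = arccos(p₁·p₂) ≈ 0.820 rad (47.0°).
Interpolate at f = 1/2 with slerp weights a = sin((1−f)δ)/sin δ ≈ 0.545, b = sin(fδ)/sin δ ≈ 0.545.
p = a·p₁ + b·p₂ ≈ (0.352, 0.581, 0.734); φ = arcsin(p_z) ≈ 47.23°, λ = atan2(p_y, p_x) ≈ 58.80°.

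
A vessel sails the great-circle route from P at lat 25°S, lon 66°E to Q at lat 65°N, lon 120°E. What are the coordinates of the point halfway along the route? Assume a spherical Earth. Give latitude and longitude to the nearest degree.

The haversine formula gives a central angle δ ≈ 1.729 rad (99.1°) between the endpoints.
Interpolate at f = 1/2 with slerp weights a = sin((1−f)δ)/sin δ ≈ 0.771, b = sin(fδ)/sin δ ≈ 0.771.
p = a·p₁ + b·p₂ ≈ (0.121, 0.920, 0.373); φ = arcsin(p_z) ≈ 21.88°, λ = atan2(p_y, p_x) ≈ 82.49°.

≈ lat 22°N, lon 82°E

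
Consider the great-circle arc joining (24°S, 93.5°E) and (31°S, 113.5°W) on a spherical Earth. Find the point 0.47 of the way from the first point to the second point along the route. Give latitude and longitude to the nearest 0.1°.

≈ (64.9°S, 154.1°E)

From cos δ = sin φ₁ sin φ₂ + cos φ₁ cos φ₂ cos Δλ, the central angle is δ ≈ 2.081 rad (119.2°).
Interpolate at f = 0.47 with slerp weights a = sin((1−f)δ)/sin δ ≈ 1.023, b = sin(fδ)/sin δ ≈ 0.950.
p = a·p₁ + b·p₂ ≈ (-0.382, 0.185, -0.905); φ = arcsin(p_z) ≈ -64.88°, λ = atan2(p_y, p_x) ≈ 154.09°.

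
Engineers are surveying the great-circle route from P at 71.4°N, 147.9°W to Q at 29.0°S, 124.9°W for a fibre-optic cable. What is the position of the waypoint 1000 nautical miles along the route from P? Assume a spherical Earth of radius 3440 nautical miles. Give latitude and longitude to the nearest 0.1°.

Write both endpoints as unit vectors p₁, p₂ with components (cos φ cos λ, cos φ sin λ, sin φ).
The central angle between the endpoints is δ = arccos(p₁·p₂) ≈ 1.775 rad (101.7°). The total great-circle distance is δ·R ≈ 1.775 × 3440 ≈ 6106 nmi, so the target fraction is f = 1000/6106 ≈ 0.164.
Interpolate at f ≈ 0.164 with slerp weights a = sin((1−f)δ)/sin δ ≈ 1.017, b = sin(fδ)/sin δ ≈ 0.293.
p = a·p₁ + b·p₂ ≈ (-0.421, -0.382, 0.822); φ = arcsin(p_z) ≈ 55.32°, λ = atan2(p_y, p_x) ≈ -137.78°.

≈ 55.3°N, 137.8°W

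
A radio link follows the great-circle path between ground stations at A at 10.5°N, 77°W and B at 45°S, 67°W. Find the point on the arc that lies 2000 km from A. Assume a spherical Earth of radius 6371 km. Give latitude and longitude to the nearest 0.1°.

≈ 7.3°S, 74.4°W

The haversine formula gives a central angle δ ≈ 0.981 rad (56.2°) between the endpoints. The total great-circle distance is δ·R ≈ 0.981 × 6371 ≈ 6253 km, so the target fraction is f = 2000/6253 ≈ 0.320.
Interpolate at f ≈ 0.320 with slerp weights a = sin((1−f)δ)/sin δ ≈ 0.745, b = sin(fδ)/sin δ ≈ 0.371.
p = a·p₁ + b·p₂ ≈ (0.267, -0.955, -0.127); φ = arcsin(p_z) ≈ -7.29°, λ = atan2(p_y, p_x) ≈ -74.36°.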